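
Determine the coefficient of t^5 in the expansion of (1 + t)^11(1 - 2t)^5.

Coefficient of t^5 = Σ_{j} C(11,j)·1^j·C(5,5-j)·(-2)^(5-j) for j from 0 to 5.
= (-32) + 880 + (-4400) + 6600 + (-3300) + 462 = 210.

210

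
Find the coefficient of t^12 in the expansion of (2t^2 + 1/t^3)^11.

General term: C(11,j)·(2t^2)^j·(1/t^3)^(11-j), with t-exponent 2j − 3(11−j) = 5j − 33.
Set 5j − 33 = 12: j = 9.
C(11,9) = 55; 2^9 = 512; 1^2 = 1.
Coefficient = 55 · 512 · 1 = 28160.

28160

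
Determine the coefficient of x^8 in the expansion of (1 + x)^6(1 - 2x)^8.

-624

Coefficient of x^8 = Σ_{j} C(6,j)·1^j·C(8,8-j)·(-2)^(8-j) for j from 0 to 6.
= 256 + (-6144) + 26880 + (-35840) + 16800 + (-2688) + 112 = -624.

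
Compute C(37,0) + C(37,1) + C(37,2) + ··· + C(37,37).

137438953472

The entries of row 37 sum to 2^37 = 137438953472.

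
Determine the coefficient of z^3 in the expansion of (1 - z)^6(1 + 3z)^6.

-20

Coefficient of z^3 = Σ_{j} C(6,j)·(-1)^j·C(6,3-j)·3^(3-j) for j from 0 to 3.
= 540 + (-810) + 270 + (-20) = -20.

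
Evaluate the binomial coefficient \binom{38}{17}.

28781143380

C(38,17) = (38·37·36·35·34·33·32·31·30·29·28·27·26·25·24·23·22) / 17! = 10237090866494416404480000 / 355687428096000 = 28781143380.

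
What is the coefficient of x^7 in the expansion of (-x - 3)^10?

3240

The general term is C(10,j)·(-x)^j·(-3)^(10-j); the x^7 term has j = 7.
C(10,7) = 120.
Coefficient = C(10,7) · (-1)^7 · (-3)^3 = 120 · (-1) · (-27) = 3240.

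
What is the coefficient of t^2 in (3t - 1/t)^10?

153090

General term: C(10,j)·(3t)^j·(-1/t)^(10-j), with t-exponent 1j − 1(10−j) = 2j − 10.
Set 2j − 10 = 2: j = 6.
C(10,6) = 210; 3^6 = 729; (-1)^4 = 1.
Coefficient = 210 · 729 · 1 = 153090.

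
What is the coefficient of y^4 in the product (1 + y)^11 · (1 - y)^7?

-20

Coefficient of y^4 = Σ_{j} C(11,j)·1^j·C(7,4-j)·(-1)^(4-j) for j from 0 to 4.
= 35 + (-385) + 1155 + (-1155) + 330 = -20.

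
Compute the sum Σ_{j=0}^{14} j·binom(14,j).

114688

Since j·C(14,j) = 14·C(13,j−1), the sum is 14·2^13 = 14·8192 = 114688.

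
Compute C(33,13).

573166440

C(33,13) = (33·32·31·30·29·28·27·26·25·24·23·22·21) / 13! = 3569119343741952000 / 6227020800 = 573166440.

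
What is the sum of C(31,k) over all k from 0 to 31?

2147483648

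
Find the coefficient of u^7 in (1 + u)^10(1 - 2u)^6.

-80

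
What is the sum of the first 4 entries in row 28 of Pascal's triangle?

1 + 28 + 378 + 3276 = 3683.

3683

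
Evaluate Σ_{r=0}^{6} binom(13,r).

4096

1 + 13 + 78 + 286 + 715 + 1287 + 1716 = 4096.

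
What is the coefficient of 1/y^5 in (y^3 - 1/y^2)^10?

-120

General term: C(10,j)·(y^3)^j·(-1/y^2)^(10-j), with y-exponent 3j − 2(10−j) = 5j − 20.
Set 5j − 20 = -5: j = 3.
C(10,3) = 120; 1^3 = 1; (-1)^7 = -1.
Coefficient = 120 · 1 · (-1) = -120.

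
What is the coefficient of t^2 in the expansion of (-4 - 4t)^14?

The general term is C(14,j)·(-4)^j·(-4t)^(14-j); the t^2 term has j = 12.
C(14,12) = 91.
Coefficient = C(14,12) · (-4)^12 · (-4)^2 = 91 · 16777216 · 16 = 24427626496.

24427626496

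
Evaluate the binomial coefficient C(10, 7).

120

C(10,7) = C(10,3) by symmetry.
C(10,3) = (10·9·8) / 3! = 720 / 6 = 120.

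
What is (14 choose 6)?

3003

C(14,6) = (14·13·12·11·10·9) / 6! = 2162160 / 720 = 3003.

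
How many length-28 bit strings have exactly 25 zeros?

Choose the 25 positions: C(28,25) = 3276.

3276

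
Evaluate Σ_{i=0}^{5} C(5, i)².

252

By Vandermonde's identity, Σ C(5,i)² = C(10,5) = 252.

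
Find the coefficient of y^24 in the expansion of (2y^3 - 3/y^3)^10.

-15360

General term: C(10,j)·(2y^3)^j·(-3/y^3)^(10-j), with y-exponent 3j − 3(10−j) = 6j − 30.
Set 6j − 30 = 24: j = 9.
C(10,9) = 10; 2^9 = 512; (-3)^1 = -3.
Coefficient = 10 · 512 · (-3) = -15360.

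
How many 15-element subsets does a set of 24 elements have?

1307504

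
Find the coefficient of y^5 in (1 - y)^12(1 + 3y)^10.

-4086

Coefficient of y^5 = Σ_{j} C(12,j)·(-1)^j·C(10,5-j)·3^(5-j) for j from 0 to 5.
= 61236 + (-204120) + 213840 + (-89100) + 14850 + (-792) = -4086.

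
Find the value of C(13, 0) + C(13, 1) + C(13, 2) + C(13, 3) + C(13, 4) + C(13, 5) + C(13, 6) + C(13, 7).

1 + 13 + 78 + 286 + 715 + 1287 + 1716 + 1716 = 5812.

5812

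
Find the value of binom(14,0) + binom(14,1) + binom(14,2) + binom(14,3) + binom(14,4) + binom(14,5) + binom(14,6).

1 + 14 + 91 + 364 + 1001 + 2002 + 3003 = 6476.

6476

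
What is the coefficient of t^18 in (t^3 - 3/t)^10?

General term: C(10,j)·(t^3)^j·(-3/t)^(10-j), with t-exponent 3j − 1(10−j) = 4j − 10.
Set 4j − 10 = 18: j = 7.
C(10,7) = 120; 1^7 = 1; (-3)^3 = -27.
Coefficient = 120 · 1 · (-27) = -3240.

-3240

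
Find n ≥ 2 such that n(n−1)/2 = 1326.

n(n−1)/2 = 1326 ⇒ n(n−1) = 2652. Since 52·51 = 2652, n = 52.

52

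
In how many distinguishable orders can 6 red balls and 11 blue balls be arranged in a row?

Choose positions for the red balls: C(17,6) = 12376.

12376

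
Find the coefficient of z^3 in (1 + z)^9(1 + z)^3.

220

(1 + z)^9(1 + z)^3 = (1 + z)^12, so the coefficient of z^3 is C(12,3)·1^3 = 220·1 = 220.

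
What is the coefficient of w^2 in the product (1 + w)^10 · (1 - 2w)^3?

Coefficient of w^2 = Σ_{j} C(10,j)·1^j·C(3,2-j)·(-2)^(2-j) for j from 0 to 2.
= 12 + (-60) + 45 = -3.

-3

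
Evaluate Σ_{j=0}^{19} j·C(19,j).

Since j·C(19,j) = 19·C(18,j−1), the sum is 19·2^18 = 19·262144 = 4980736.

4980736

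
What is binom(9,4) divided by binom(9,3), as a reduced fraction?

3/2

C(n,k+1)/C(n,k) = (n−k)/(k+1) = (9−3)/(3+1) = 6/4 = 3/2.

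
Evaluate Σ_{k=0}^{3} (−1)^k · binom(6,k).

-10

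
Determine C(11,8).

165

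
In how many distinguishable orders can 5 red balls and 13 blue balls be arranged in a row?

Choose positions for the red balls: C(18,5) = 8568.

8568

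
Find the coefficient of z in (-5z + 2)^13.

The general term is C(13,j)·(-5z)^j·(2)^(13-j); the z^1 term has j = 1.
C(13,1) = 13.
Coefficient = C(13,1) · (-5)^1 · 2^12 = 13 · (-5) · 4096 = -266240.

-266240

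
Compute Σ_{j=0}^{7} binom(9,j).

502

1 + 9 + 36 + 84 + 126 + 126 + 84 + 36 = 502.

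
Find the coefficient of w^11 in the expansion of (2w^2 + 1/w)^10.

General term: C(10,j)·(2w^2)^j·(1/w)^(10-j), with w-exponent 2j − 1(10−j) = 3j − 10.
Set 3j − 10 = 11: j = 7.
C(10,7) = 120; 2^7 = 128; 1^3 = 1.
Coefficient = 120 · 128 · 1 = 15360.

15360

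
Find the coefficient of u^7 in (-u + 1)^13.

The general term is C(13,j)·(-u)^j·(1)^(13-j); the u^7 term has j = 7.
C(13,7) = 1716.
Coefficient = C(13,7) · (-1)^7 = 1716 · (-1) = -1716.

-1716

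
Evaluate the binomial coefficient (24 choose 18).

C(24,18) = C(24,6) by symmetry.
C(24,6) = (24·23·22·21·20·19) / 6! = 96909120 / 720 = 134596.

134596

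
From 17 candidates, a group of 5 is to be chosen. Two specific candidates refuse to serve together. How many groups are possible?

All 5-subsets: C(17,5) = 6188. Those containing both fixed elements: C(15,3) = 455.
6188 − 455 = 5733.

5733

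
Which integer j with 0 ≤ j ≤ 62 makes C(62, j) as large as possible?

31

C(62,j) is maximized at j = 62/2 = 31.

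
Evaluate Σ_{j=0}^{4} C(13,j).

1093

1 + 13 + 78 + 286 + 715 = 1093.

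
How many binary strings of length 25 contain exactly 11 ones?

Choose the 11 positions: C(25,11) = 4457400.

4457400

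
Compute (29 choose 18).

34597290

C(29,18) = C(29,11) by symmetry.
C(29,11) = (29·28·27·26·25·24·23·22·21·20·19) / 11! = 1381013105472000 / 39916800 = 34597290.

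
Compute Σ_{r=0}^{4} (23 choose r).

1 + 23 + 253 + 1771 + 8855 = 10903.

10903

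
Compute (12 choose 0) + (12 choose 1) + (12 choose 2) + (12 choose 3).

299

1 + 12 + 66 + 220 = 299.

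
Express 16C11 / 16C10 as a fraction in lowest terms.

C(n,k+1)/C(n,k) = (n−k)/(k+1) = (16−10)/(10+1) = 6/11.

6/11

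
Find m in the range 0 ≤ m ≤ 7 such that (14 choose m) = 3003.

C(14,m) increases on 0 ≤ m ≤ 7. C(14,5) = 2002 and C(14,6) = 3003, so m = 6.

6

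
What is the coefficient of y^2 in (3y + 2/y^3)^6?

2916

General term: C(6,j)·(3y)^j·(2/y^3)^(6-j), with y-exponent 1j − 3(6−j) = 4j − 18.
Set 4j − 18 = 2: j = 5.
C(6,5) = 6; 3^5 = 243; 2^1 = 2.
Coefficient = 6 · 243 · 2 = 2916.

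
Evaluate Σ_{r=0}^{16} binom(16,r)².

Σ C(16,r)² is the coefficient of x^16 in (1+x)^16(1+x)^16 = (1+x)^32, i.e. C(32,16) = 601080390.

601080390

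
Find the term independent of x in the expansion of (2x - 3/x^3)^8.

16128

General term: C(8,j)·(2x)^j·(-3/x^3)^(8-j), with x-exponent 1j − 3(8−j) = 4j − 24.
Set 4j − 24 = 0: j = 6.
C(8,6) = 28; 2^6 = 64; (-3)^2 = 9.
Coefficient = 28 · 64 · 9 = 16128.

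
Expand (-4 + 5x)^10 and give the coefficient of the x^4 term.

537600000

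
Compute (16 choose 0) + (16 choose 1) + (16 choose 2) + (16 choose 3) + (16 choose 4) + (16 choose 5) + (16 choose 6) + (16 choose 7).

1 + 16 + 120 + 560 + 1820 + 4368 + 8008 + 11440 = 26333.

26333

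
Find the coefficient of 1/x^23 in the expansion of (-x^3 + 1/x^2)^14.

General term: C(14,j)·(-x^3)^j·(1/x^2)^(14-j), with x-exponent 3j − 2(14−j) = 5j − 28.
Set 5j − 28 = -23: j = 1.
C(14,1) = 14; (-1)^1 = -1; 1^13 = 1.
Coefficient = 14 · (-1) · 1 = -14.

-14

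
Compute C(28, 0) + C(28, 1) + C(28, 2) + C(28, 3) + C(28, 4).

1 + 28 + 378 + 3276 + 20475 = 24158.

24158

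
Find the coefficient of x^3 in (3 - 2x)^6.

The general term is C(6,j)·(3)^j·(-2x)^(6-j); the x^3 term has j = 3.
C(6,3) = 20.
Coefficient = C(6,3) · 3^3 · (-2)^3 = 20 · 27 · (-8) = -4320.

-4320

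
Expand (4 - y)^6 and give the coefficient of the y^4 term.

The general term is C(6,j)·(4)^j·(-y)^(6-j); the y^4 term has j = 2.
C(6,2) = 15.
Coefficient = C(6,2) · 4^2 = 15 · 16 = 240.

240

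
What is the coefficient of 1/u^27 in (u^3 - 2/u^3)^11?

11264

General term: C(11,j)·(u^3)^j·(-2/u^3)^(11-j), with u-exponent 3j − 3(11−j) = 6j − 33.
Set 6j − 33 = -27: j = 1.
C(11,1) = 11; 1^1 = 1; (-2)^10 = 1024.
Coefficient = 11 · 1 · 1024 = 11264.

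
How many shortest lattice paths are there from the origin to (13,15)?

Each path is a sequence of 28 steps with 13 rights: C(28,13) = 37442160.

37442160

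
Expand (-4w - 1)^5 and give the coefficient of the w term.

The general term is C(5,j)·(-4w)^j·(-1)^(5-j); the w^1 term has j = 1.
C(5,1) = 5.
Coefficient = C(5,1) · (-4)^1 = 5 · (-4) = -20.

-20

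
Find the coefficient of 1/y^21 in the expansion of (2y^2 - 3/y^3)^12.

General term: C(12,j)·(2y^2)^j·(-3/y^3)^(12-j), with y-exponent 2j − 3(12−j) = 5j − 36.
Set 5j − 36 = -21: j = 3.
C(12,3) = 220; 2^3 = 8; (-3)^9 = -19683.
Coefficient = 220 · 8 · (-19683) = -34642080.

-34642080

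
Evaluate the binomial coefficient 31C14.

C(31,14) = (31·30·29·28·27·26·25·24·23·22·21·20·19·18) / 14! = 23118159385601280000 / 87178291200 = 265182525.

265182525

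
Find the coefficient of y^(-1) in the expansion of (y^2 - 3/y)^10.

-262440

General term: C(10,j)·(y^2)^j·(-3/y)^(10-j), with y-exponent 2j − 1(10−j) = 3j − 10.
Set 3j − 10 = -1: j = 3.
C(10,3) = 120; 1^3 = 1; (-3)^7 = -2187.
Coefficient = 120 · 1 · (-2187) = -262440.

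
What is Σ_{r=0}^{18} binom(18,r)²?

9075135300

Σ C(18,r)² is the coefficient of x^18 in (1+x)^18(1+x)^18 = (1+x)^36, i.e. C(36,18) = 9075135300.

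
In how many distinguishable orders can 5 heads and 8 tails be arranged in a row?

1287

Choose positions for the heads: C(13,5) = 1287.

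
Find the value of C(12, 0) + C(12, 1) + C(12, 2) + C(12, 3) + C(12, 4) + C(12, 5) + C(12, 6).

1 + 12 + 66 + 220 + 495 + 792 + 924 = 2510.

2510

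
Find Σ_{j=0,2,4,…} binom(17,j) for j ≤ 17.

Half of (1+1)^17 + (1−1)^17 gives the even-index sum: 2^16 = 65536.

65536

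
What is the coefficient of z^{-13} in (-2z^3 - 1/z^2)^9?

-18

General term: C(9,j)·(-2z^3)^j·(-1/z^2)^(9-j), with z-exponent 3j − 2(9−j) = 5j − 18.
Set 5j − 18 = -13: j = 1.
C(9,1) = 9; (-2)^1 = -2; (-1)^8 = 1.
Coefficient = 9 · (-2) · 1 = -18.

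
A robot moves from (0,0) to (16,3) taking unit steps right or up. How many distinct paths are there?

Each path is a sequence of 19 steps with 16 rights: C(19,16) = 969.

969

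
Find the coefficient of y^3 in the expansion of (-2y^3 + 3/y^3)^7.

15120

General term: C(7,j)·(-2y^3)^j·(3/y^3)^(7-j), with y-exponent 3j − 3(7−j) = 6j − 21.
Set 6j − 21 = 3: j = 4.
C(7,4) = 35; (-2)^4 = 16; 3^3 = 27.
Coefficient = 35 · 16 · 27 = 15120.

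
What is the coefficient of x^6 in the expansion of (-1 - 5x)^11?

-7218750

The general term is C(11,j)·(-1)^j·(-5x)^(11-j); the x^6 term has j = 5.
C(11,5) = 462.
Coefficient = C(11,5) · (-1)^5 · (-5)^6 = 462 · (-1) · 15625 = -7218750.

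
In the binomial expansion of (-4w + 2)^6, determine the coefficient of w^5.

The general term is C(6,j)·(-4w)^j·(2)^(6-j); the w^5 term has j = 5.
C(6,5) = 6.
Coefficient = C(6,5) · (-4)^5 · 2^1 = 6 · (-1024) · 2 = -12288.

-12288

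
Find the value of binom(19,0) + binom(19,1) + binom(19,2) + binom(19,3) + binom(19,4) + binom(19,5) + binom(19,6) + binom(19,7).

1 + 19 + 171 + 969 + 3876 + 11628 + 27132 + 50388 = 94184.

94184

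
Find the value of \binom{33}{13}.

573166440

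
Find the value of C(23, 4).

8855

C(23,4) = (23·22·21·20) / 4! = 212520 / 24 = 8855.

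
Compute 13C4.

715

C(13,4) = (13·12·11·10) / 4! = 17160 / 24 = 715.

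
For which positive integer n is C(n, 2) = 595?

n(n−1)/2 = 595 ⇒ n(n−1) = 1190. Since 35·34 = 1190, n = 35.

35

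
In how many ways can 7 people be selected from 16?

11440

This is C(16,7) = 11440.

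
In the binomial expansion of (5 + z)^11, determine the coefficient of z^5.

7218750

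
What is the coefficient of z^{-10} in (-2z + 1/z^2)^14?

192192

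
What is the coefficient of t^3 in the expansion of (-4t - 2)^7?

The general term is C(7,j)·(-4t)^j·(-2)^(7-j); the t^3 term has j = 3.
C(7,3) = 35.
Coefficient = C(7,3) · (-4)^3 · (-2)^4 = 35 · (-64) · 16 = -35840.

-35840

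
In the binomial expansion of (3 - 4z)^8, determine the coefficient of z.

-69984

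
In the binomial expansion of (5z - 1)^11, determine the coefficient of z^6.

-7218750

The general term is C(11,j)·(5z)^j·(-1)^(11-j); the z^6 term has j = 6.
C(11,6) = 462.
Coefficient = C(11,6) · 5^6 · (-1)^5 = 462 · 15625 · (-1) = -7218750.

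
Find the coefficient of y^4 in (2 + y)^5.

The general term is C(5,j)·(2)^j·(y)^(5-j); the y^4 term has j = 1.
C(5,1) = 5.
Coefficient = C(5,1) · 2^1 = 5 · 2 = 10.

10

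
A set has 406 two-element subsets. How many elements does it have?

n(n−1)/2 = 406 ⇒ n(n−1) = 812. Since 29·28 = 812, n = 29.

29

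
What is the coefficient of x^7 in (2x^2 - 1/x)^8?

-1792

General term: C(8,j)·(2x^2)^j·(-1/x)^(8-j), with x-exponent 2j − 1(8−j) = 3j − 8.
Set 3j − 8 = 7: j = 5.
C(8,5) = 56; 2^5 = 32; (-1)^3 = -1.
Coefficient = 56 · 32 · (-1) = -1792.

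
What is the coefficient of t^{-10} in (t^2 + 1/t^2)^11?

165

General term: C(11,j)·(t^2)^j·(1/t^2)^(11-j), with t-exponent 2j − 2(11−j) = 4j − 22.
Set 4j − 22 = -10: j = 3.
C(11,3) = 165; 1^3 = 1; 1^8 = 1.
Coefficient = 165 · 1 · 1 = 165.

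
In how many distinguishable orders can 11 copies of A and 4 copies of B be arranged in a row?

Choose positions for the A's: C(15,11) = 1365.

1365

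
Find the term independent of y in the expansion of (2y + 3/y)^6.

General term: C(6,j)·(2y)^j·(3/y)^(6-j), with y-exponent 1j − 1(6−j) = 2j − 6.
Set 2j − 6 = 0: j = 3.
C(6,3) = 20; 2^3 = 8; 3^3 = 27.
Coefficient = 20 · 8 · 27 = 4320.

4320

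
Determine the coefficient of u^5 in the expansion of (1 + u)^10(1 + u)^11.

Coefficient of u^5 = Σ_{j} C(10,j)·C(11,5-j) for j from 0 to 5.
= 462 + 3300 + 7425 + 6600 + 2310 + 252 = 20349.

20349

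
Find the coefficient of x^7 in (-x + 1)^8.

-8

The general term is C(8,j)·(-x)^j·(1)^(8-j); the x^7 term has j = 7.
C(8,7) = 8.
Coefficient = C(8,7) · (-1)^7 = 8 · (-1) = -8.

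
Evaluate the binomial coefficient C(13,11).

78

C(13,11) = C(13,2) by symmetry.
C(13,2) = (13·12) / 2! = 156 / 2 = 78.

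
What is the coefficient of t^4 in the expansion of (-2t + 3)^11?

11547360

The general term is C(11,j)·(-2t)^j·(3)^(11-j); the t^4 term has j = 4.
C(11,4) = 330.
Coefficient = C(11,4) · (-2)^4 · 3^7 = 330 · 16 · 2187 = 11547360.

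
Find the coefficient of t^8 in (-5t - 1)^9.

The general term is C(9,j)·(-5t)^j·(-1)^(9-j); the t^8 term has j = 8.
C(9,8) = 9.
Coefficient = C(9,8) · (-5)^8 · (-1)^1 = 9 · 390625 · (-1) = -3515625.

-3515625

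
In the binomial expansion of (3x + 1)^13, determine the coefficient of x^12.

The general term is C(13,j)·(3x)^j·(1)^(13-j); the x^12 term has j = 12.
C(13,12) = 13.
Coefficient = C(13,12) · 3^12 = 13 · 531441 = 6908733.

6908733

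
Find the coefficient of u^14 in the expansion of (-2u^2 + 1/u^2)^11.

General term: C(11,j)·(-2u^2)^j·(1/u^2)^(11-j), with u-exponent 2j − 2(11−j) = 4j − 22.
Set 4j − 22 = 14: j = 9.
C(11,9) = 55; (-2)^9 = -512; 1^2 = 1.
Coefficient = 55 · (-512) · 1 = -28160.

-28160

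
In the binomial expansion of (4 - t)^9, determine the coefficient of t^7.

The general term is C(9,j)·(4)^j·(-t)^(9-j); the t^7 term has j = 2.
C(9,2) = 36.
Coefficient = C(9,2) · 4^2 · (-1)^7 = 36 · 16 · (-1) = -576.

-576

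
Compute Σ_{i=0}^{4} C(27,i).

1 + 27 + 351 + 2925 + 17550 = 20854.

20854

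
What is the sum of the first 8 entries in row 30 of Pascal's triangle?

2804012

1 + 30 + 435 + 4060 + 27405 + 142506 + 593775 + 2035800 = 2804012.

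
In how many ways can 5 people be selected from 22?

This is C(22,5) = 26334.

26334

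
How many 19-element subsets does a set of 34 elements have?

1855967520

C(34,19) = C(34,15) by symmetry.
C(34,15) = (34·33·32·31·30·29·28·27·26·25·24·23·22·21·20) / 15! = 2427001153744527360000 / 1307674368000 = 1855967520.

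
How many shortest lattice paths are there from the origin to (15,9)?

1307504

Each path is a sequence of 24 steps with 15 rights: C(24,15) = 1307504.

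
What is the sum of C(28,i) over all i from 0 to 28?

268435456

Setting x = 1 in (1+x)^28 gives Σ C(28,i) = 2^28 = 268435456.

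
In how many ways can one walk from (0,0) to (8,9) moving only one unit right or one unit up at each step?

Each path is a sequence of 17 steps with 8 rights: C(17,8) = 24310.

24310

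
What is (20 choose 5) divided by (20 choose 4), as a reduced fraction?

C(n,k+1)/C(n,k) = (n−k)/(k+1) = (20−4)/(4+1) = 16/5.

16/5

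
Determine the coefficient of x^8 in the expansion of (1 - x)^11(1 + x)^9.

42

Coefficient of x^8 = Σ_{j} C(11,j)·(-1)^j·C(9,8-j)·1^(8-j) for j from 0 to 8.
= 9 + (-396) + 4620 + (-20790) + 41580 + (-38808) + 16632 + (-2970) + 165 = 42.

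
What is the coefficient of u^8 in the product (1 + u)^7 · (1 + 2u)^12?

Coefficient of u^8 = Σ_{j} C(7,j)·1^j·C(12,8-j)·2^(8-j) for j from 0 to 7.
= 126720 + 709632 + 1241856 + 887040 + 277200 + 36960 + 1848 + 24 = 3281280.

3281280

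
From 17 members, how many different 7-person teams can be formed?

This is C(17,7) = 19448.

19448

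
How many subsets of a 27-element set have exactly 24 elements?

2925

Choose the 24 positions: C(27,24) = 2925.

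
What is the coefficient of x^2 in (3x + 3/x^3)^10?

General term: C(10,j)·(3x)^j·(3/x^3)^(10-j), with x-exponent 1j − 3(10−j) = 4j − 30.
Set 4j − 30 = 2: j = 8.
C(10,8) = 45; 3^8 = 6561; 3^2 = 9.
Coefficient = 45 · 6561 · 9 = 2657205.

2657205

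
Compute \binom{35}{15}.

C(35,15) = (35·34·33·32·31·30·29·28·27·26·25·24·23·22·21) / 15! = 4247252019052922880000 / 1307674368000 = 3247943160.

3247943160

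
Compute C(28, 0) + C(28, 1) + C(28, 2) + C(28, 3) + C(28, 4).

24158

1 + 28 + 378 + 3276 + 20475 = 24158.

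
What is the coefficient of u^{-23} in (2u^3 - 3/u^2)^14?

-44641044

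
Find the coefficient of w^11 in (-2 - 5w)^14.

142187500000

The general term is C(14,j)·(-2)^j·(-5w)^(14-j); the w^11 term has j = 3.
C(14,3) = 364.
Coefficient = C(14,3) · (-2)^3 · (-5)^11 = 364 · (-8) · (-48828125) = 142187500000.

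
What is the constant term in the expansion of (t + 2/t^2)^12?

7920

General term: C(12,j)·(t)^j·(2/t^2)^(12-j), with t-exponent 1j − 2(12−j) = 3j − 24.
Set 3j − 24 = 0: j = 8.
C(12,8) = 495; 1^8 = 1; 2^4 = 16.
Coefficient = 495 · 1 · 16 = 7920.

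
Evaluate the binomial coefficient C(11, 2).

55

C(11,2) = (11·10) / 2! = 110 / 2 = 55.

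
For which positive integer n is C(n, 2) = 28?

8

n(n−1)/2 = 28 ⇒ n(n−1) = 56. Since 8·7 = 56, n = 8.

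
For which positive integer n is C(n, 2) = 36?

n(n−1)/2 = 36 ⇒ n(n−1) = 72. Since 9·8 = 72, n = 9.

9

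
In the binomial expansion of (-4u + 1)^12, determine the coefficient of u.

The general term is C(12,j)·(-4u)^j·(1)^(12-j); the u^1 term has j = 1.
C(12,1) = 12.
Coefficient = C(12,1) · (-4)^1 = 12 · (-4) = -48.

-48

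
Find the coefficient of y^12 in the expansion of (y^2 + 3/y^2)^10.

405

General term: C(10,j)·(y^2)^j·(3/y^2)^(10-j), with y-exponent 2j − 2(10−j) = 4j − 20.
Set 4j − 20 = 12: j = 8.
C(10,8) = 45; 1^8 = 1; 3^2 = 9.
Coefficient = 45 · 1 · 9 = 405.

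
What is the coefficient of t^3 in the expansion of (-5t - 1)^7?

-4375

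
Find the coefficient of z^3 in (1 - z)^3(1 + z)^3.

0

Coefficient of z^3 = Σ_{j} C(3,j)·(-1)^j·C(3,3-j)·1^(3-j) for j from 0 to 3.
= 1 + (-9) + 9 + (-1) = 0.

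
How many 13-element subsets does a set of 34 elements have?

C(34,13) = (34·33·32·31·30·29·28·27·26·25·24·23·22) / 13! = 5778574175582208000 / 6227020800 = 927983760.

927983760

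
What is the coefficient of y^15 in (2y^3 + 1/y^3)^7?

General term: C(7,j)·(2y^3)^j·(1/y^3)^(7-j), with y-exponent 3j − 3(7−j) = 6j − 21.
Set 6j − 21 = 15: j = 6.
C(7,6) = 7; 2^6 = 64; 1^1 = 1.
Coefficient = 7 · 64 · 1 = 448.

448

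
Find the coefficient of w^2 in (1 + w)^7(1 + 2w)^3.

75

Coefficient of w^2 = Σ_{j} C(7,j)·1^j·C(3,2-j)·2^(2-j) for j from 0 to 2.
= 12 + 42 + 21 = 75.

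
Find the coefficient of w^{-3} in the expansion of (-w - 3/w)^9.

-61236

General term: C(9,j)·(-w)^j·(-3/w)^(9-j), with w-exponent 1j − 1(9−j) = 2j − 9.
Set 2j − 9 = -3: j = 3.
C(9,3) = 84; (-1)^3 = -1; (-3)^6 = 729.
Coefficient = 84 · (-1) · 729 = -61236.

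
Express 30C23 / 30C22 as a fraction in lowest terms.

C(n,k+1)/C(n,k) = (n−k)/(k+1) = (30−22)/(22+1) = 8/23.

8/23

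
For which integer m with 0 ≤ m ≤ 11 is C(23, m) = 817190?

9

C(23,m) increases on 0 ≤ m ≤ 11. C(23,8) = 490314 and C(23,9) = 817190, so m = 9.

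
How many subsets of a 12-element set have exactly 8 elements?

495

Choose the 8 positions: C(12,8) = 495.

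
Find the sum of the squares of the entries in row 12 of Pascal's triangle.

2704156

Σ C(12,r)² is the coefficient of x^12 in (1+x)^12(1+x)^12 = (1+x)^24, i.e. C(24,12) = 2704156.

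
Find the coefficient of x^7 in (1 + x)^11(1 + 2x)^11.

Coefficient of x^7 = Σ_{j} C(11,j)·1^j·C(11,7-j)·2^(7-j) for j from 0 to 7.
= 42240 + 325248 + 813120 + 871200 + 435600 + 101640 + 10164 + 330 = 2599542.

2599542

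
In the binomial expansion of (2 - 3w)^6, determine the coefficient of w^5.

-2916

The general term is C(6,j)·(2)^j·(-3w)^(6-j); the w^5 term has j = 1.
C(6,1) = 6.
Coefficient = C(6,1) · 2^1 · (-3)^5 = 6 · 2 · (-243) = -2916.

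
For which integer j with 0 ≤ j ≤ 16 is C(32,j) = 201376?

5

C(32,j) increases on 0 ≤ j ≤ 16. C(32,4) = 35960 and C(32,5) = 201376, so j = 5.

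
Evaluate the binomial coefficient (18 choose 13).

C(18,13) = C(18,5) by symmetry.
C(18,5) = (18·17·16·15·14) / 5! = 1028160 / 120 = 8568.

8568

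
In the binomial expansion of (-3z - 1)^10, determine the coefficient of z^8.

The general term is C(10,j)·(-3z)^j·(-1)^(10-j); the z^8 term has j = 8.
C(10,8) = 45.
Coefficient = C(10,8) · (-3)^8 = 45 · 6561 = 295245.

295245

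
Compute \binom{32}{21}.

129024480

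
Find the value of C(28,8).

3108105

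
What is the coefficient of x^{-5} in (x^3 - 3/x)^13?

General term: C(13,j)·(x^3)^j·(-3/x)^(13-j), with x-exponent 3j − 1(13−j) = 4j − 13.
Set 4j − 13 = -5: j = 2.
C(13,2) = 78; 1^2 = 1; (-3)^11 = -177147.
Coefficient = 78 · 1 · (-177147) = -13817466.

-13817466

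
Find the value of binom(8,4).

C(8,4) = (8·7·6·5) / 4! = 1680 / 24 = 70.

70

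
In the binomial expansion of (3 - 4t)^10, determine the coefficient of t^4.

39191040

The general term is C(10,j)·(3)^j·(-4t)^(10-j); the t^4 term has j = 6.
C(10,6) = 210.
Coefficient = C(10,6) · 3^6 · (-4)^4 = 210 · 729 · 256 = 39191040.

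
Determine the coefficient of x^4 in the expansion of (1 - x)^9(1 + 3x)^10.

36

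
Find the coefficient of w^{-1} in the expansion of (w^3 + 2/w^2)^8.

General term: C(8,j)·(w^3)^j·(2/w^2)^(8-j), with w-exponent 3j − 2(8−j) = 5j − 16.
Set 5j − 16 = -1: j = 3.
C(8,3) = 56; 1^3 = 1; 2^5 = 32.
Coefficient = 56 · 1 · 32 = 1792.

1792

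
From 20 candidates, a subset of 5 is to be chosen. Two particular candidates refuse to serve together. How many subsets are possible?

All 5-subsets: C(20,5) = 15504. Those containing both fixed elements: C(18,3) = 816.
15504 − 816 = 14688.

14688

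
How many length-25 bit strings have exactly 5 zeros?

Choose the 5 positions: C(25,5) = 53130.

53130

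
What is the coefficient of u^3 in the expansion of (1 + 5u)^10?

15000

The general term is C(10,j)·(1)^j·(5u)^(10-j); the u^3 term has j = 7.
C(10,7) = 120.
Coefficient = C(10,7) · 5^3 = 120 · 125 = 15000.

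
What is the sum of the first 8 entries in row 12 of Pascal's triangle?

1 + 12 + 66 + 220 + 495 + 792 + 924 + 792 = 3302.

3302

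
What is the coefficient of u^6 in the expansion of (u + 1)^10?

210

The general term is C(10,j)·(u)^j·(1)^(10-j); the u^6 term has j = 6.
C(10,6) = 210.
Coefficient = C(10,6) = 210.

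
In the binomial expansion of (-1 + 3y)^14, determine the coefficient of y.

-42

The general term is C(14,j)·(-1)^j·(3y)^(14-j); the y^1 term has j = 13.
C(14,13) = 14.
Coefficient = C(14,13) · (-1)^13 · 3^1 = 14 · (-1) · 3 = -42.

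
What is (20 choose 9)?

167960

C(20,9) = (20·19·18·17·16·15·14·13·12) / 9! = 60949324800 / 362880 = 167960.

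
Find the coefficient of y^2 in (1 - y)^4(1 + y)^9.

Coefficient of y^2 = Σ_{j} C(4,j)·(-1)^j·C(9,2-j)·1^(2-j) for j from 0 to 2.
= 36 + (-36) + 6 = 6.

6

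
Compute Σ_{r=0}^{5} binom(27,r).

101584

1 + 27 + 351 + 2925 + 17550 + 80730 = 101584.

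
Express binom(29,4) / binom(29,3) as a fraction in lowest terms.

C(n,k+1)/C(n,k) = (n−k)/(k+1) = (29−3)/(3+1) = 26/4 = 13/2.

13/2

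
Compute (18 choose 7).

31824

C(18,7) = (18·17·16·15·14·13·12) / 7! = 160392960 / 5040 = 31824.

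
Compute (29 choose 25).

C(29,25) = C(29,4) by symmetry.
C(29,4) = (29·28·27·26) / 4! = 570024 / 24 = 23751.

23751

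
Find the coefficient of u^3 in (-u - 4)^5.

-160

The general term is C(5,j)·(-u)^j·(-4)^(5-j); the u^3 term has j = 3.
C(5,3) = 10.
Coefficient = C(5,3) · (-1)^3 · (-4)^2 = 10 · (-1) · 16 = -160.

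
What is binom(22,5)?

C(22,5) = (22·21·20·19·18) / 5! = 3160080 / 120 = 26334.

26334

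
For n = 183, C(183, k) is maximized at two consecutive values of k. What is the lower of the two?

91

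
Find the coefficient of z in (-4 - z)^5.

-1280

The general term is C(5,j)·(-4)^j·(-z)^(5-j); the z^1 term has j = 4.
C(5,4) = 5.
Coefficient = C(5,4) · (-4)^4 · (-1)^1 = 5 · 256 · (-1) = -1280.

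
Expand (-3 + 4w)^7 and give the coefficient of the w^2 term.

-81648

The general term is C(7,j)·(-3)^j·(4w)^(7-j); the w^2 term has j = 5.
C(7,5) = 21.
Coefficient = C(7,5) · (-3)^5 · 4^2 = 21 · (-243) · 16 = -81648.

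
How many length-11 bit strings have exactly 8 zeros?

Choose the 8 positions: C(11,8) = 165.

165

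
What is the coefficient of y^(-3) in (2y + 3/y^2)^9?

General term: C(9,j)·(2y)^j·(3/y^2)^(9-j), with y-exponent 1j − 2(9−j) = 3j − 18.
Set 3j − 18 = -3: j = 5.
C(9,5) = 126; 2^5 = 32; 3^4 = 81.
Coefficient = 126 · 32 · 81 = 326592.

326592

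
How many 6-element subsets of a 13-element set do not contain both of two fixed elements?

1386

All 6-subsets: C(13,6) = 1716. Those containing both fixed elements: C(11,4) = 330.
1716 − 330 = 1386.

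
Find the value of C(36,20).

7307872110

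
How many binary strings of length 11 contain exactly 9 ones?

Choose the 9 positions: C(11,9) = 55.

55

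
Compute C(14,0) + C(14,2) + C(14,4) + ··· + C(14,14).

8192

Half of (1+1)^14 + (1−1)^14 gives the even-index sum: 2^13 = 8192.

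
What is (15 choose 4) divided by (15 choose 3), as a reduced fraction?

3

C(n,k+1)/C(n,k) = (n−k)/(k+1) = (15−3)/(3+1) = 12/4 = 3.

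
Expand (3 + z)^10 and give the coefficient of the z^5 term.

61236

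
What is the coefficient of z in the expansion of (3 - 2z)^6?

-2916

The general term is C(6,j)·(3)^j·(-2z)^(6-j); the z^1 term has j = 5.
C(6,5) = 6.
Coefficient = C(6,5) · 3^5 · (-2)^1 = 6 · 243 · (-2) = -2916.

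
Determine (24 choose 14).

1961256

C(24,14) = C(24,10) by symmetry.
C(24,10) = (24·23·22·21·20·19·18·17·16·15) / 10! = 7117005772800 / 3628800 = 1961256.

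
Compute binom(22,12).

646646

C(22,12) = C(22,10) by symmetry.
C(22,10) = (22·21·20·19·18·17·16·15·14·13) / 10! = 2346549004800 / 3628800 = 646646.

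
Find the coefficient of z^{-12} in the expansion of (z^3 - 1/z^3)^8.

28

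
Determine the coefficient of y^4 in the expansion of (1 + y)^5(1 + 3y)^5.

Coefficient of y^4 = Σ_{j} C(5,j)·1^j·C(5,4-j)·3^(4-j) for j from 0 to 4.
= 405 + 1350 + 900 + 150 + 5 = 2810.

2810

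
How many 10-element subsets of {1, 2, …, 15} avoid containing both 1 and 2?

All 10-subsets: C(15,10) = 3003. Those containing both fixed elements: C(13,8) = 1287.
3003 − 1287 = 1716.

1716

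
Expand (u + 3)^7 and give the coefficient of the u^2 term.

The general term is C(7,j)·(u)^j·(3)^(7-j); the u^2 term has j = 2.
C(7,2) = 21.
Coefficient = C(7,2) · 3^5 = 21 · 243 = 5103.

5103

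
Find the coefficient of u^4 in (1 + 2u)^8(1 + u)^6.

Coefficient of u^4 = Σ_{j} C(8,j)·2^j·C(6,4-j)·1^(4-j) for j from 0 to 4.
= 15 + 320 + 1680 + 2688 + 1120 = 5823.

5823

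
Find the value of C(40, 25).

40225345056

C(40,25) = C(40,15) by symmetry.
C(40,15) = (40·39·38·37·36·35·34·33·32·31·30·29·28·27·26) / 15! = 52601652673686724608000 / 1307674368000 = 40225345056.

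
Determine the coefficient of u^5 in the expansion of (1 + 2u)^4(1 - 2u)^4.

0

Coefficient of u^5 = Σ_{j} C(4,j)·2^j·C(4,5-j)·(-2)^(5-j) for j from 1 to 4.
= 128 + (-768) + 768 + (-128) = 0.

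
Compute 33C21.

354817320

C(33,21) = C(33,12) by symmetry.
C(33,12) = (33·32·31·30·29·28·27·26·25·24·23·22) / 12! = 169958063987712000 / 479001600 = 354817320.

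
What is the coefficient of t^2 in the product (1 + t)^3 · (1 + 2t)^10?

Coefficient of t^2 = Σ_{j} C(3,j)·1^j·C(10,2-j)·2^(2-j) for j from 0 to 2.
= 180 + 60 + 3 = 243.

243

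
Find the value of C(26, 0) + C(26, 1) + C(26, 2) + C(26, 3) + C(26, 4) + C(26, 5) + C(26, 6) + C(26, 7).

1 + 26 + 325 + 2600 + 14950 + 65780 + 230230 + 657800 = 971712.

971712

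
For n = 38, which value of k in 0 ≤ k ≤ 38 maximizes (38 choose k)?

19

C(38,k) is maximized at k = 38/2 = 19.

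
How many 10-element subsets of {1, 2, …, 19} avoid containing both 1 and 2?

All 10-subsets: C(19,10) = 92378. Those containing both fixed elements: C(17,8) = 24310.
92378 − 24310 = 68068.

68068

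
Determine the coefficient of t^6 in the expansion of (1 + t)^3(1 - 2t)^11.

-264

Coefficient of t^6 = Σ_{j} C(3,j)·1^j·C(11,6-j)·(-2)^(6-j) for j from 0 to 3.
= 29568 + (-44352) + 15840 + (-1320) = -264.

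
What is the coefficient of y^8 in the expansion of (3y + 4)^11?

69284160

The general term is C(11,j)·(3y)^j·(4)^(11-j); the y^8 term has j = 8.
C(11,8) = 165.
Coefficient = C(11,8) · 3^8 · 4^3 = 165 · 6561 · 64 = 69284160.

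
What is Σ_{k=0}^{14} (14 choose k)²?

Σ C(14,k)² is the coefficient of x^14 in (1+x)^14(1+x)^14 = (1+x)^28, i.e. C(28,14) = 40116600.

40116600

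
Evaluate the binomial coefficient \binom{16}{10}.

C(16,10) = C(16,6) by symmetry.
C(16,6) = (16·15·14·13·12·11) / 6! = 5765760 / 720 = 8008.

8008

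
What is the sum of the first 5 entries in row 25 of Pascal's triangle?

15276

1 + 25 + 300 + 2300 + 12650 = 15276.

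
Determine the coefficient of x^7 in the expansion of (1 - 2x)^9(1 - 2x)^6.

(1 - 2x)^9(1 - 2x)^6 = (1 - 2x)^15, so the coefficient of x^7 is C(15,7)·(-2)^7 = 6435·-128 = -823680.

-823680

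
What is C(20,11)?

C(20,11) = C(20,9) by symmetry.
C(20,9) = (20·19·18·17·16·15·14·13·12) / 9! = 60949324800 / 362880 = 167960.

167960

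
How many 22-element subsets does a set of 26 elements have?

C(26,22) = C(26,4) by symmetry.
C(26,4) = (26·25·24·23) / 4! = 358800 / 24 = 14950.

14950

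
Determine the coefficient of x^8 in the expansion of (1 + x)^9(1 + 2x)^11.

Coefficient of x^8 = Σ_{j} C(9,j)·1^j·C(11,8-j)·2^(8-j) for j from 0 to 8.
= 42240 + 380160 + 1064448 + 1241856 + 665280 + 166320 + 18480 + 792 + 9 = 3579585.

3579585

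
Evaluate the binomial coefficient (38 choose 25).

5414950296

C(38,25) = C(38,13) by symmetry.
C(38,13) = (38·37·36·35·34·33·32·31·30·29·28·27·26) / 13! = 33719008124158156800 / 6227020800 = 5414950296.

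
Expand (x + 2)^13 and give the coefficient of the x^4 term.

366080

The general term is C(13,j)·(x)^j·(2)^(13-j); the x^4 term has j = 4.
C(13,4) = 715.
Coefficient = C(13,4) · 2^9 = 715 · 512 = 366080.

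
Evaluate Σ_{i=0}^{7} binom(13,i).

5812

1 + 13 + 78 + 286 + 715 + 1287 + 1716 + 1716 = 5812.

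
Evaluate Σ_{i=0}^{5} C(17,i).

1 + 17 + 136 + 680 + 2380 + 6188 = 9402.

9402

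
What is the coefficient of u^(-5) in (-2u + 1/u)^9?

144

General term: C(9,j)·(-2u)^j·(1/u)^(9-j), with u-exponent 1j − 1(9−j) = 2j − 9.
Set 2j − 9 = -5: j = 2.
C(9,2) = 36; (-2)^2 = 4; 1^7 = 1.
Coefficient = 36 · 4 · 1 = 144.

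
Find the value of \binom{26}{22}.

14950

C(26,22) = C(26,4) by symmetry.
C(26,4) = (26·25·24·23) / 4! = 358800 / 24 = 14950.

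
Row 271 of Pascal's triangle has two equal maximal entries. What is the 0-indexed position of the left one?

135

For odd n = 271, C(271,j) peaks at j = (n−1)/2 and (n+1)/2; the lower is 135.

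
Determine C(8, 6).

28

C(8,6) = C(8,2) by symmetry.
C(8,2) = (8·7) / 2! = 56 / 2 = 28.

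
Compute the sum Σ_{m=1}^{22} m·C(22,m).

46137344

Differentiating (1+x)^22 and setting x=1: Σ m·C(22,m) = 22·2^21 = 46137344.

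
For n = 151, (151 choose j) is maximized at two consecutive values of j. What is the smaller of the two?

75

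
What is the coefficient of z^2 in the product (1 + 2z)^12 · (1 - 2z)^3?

Coefficient of z^2 = Σ_{j} C(12,j)·2^j·C(3,2-j)·(-2)^(2-j) for j from 0 to 2.
= 12 + (-144) + 264 = 132.

132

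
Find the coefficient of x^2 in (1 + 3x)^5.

90

The general term is C(5,j)·(1)^j·(3x)^(5-j); the x^2 term has j = 3.
C(5,3) = 10.
Coefficient = C(5,3) · 3^2 = 10 · 9 = 90.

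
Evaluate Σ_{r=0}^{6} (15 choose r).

1 + 15 + 105 + 455 + 1365 + 3003 + 5005 = 9949.

9949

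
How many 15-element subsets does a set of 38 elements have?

15471286560

C(38,15) = (38·37·36·35·34·33·32·31·30·29·28·27·26·25·24) / 15! = 20231404874494894080000 / 1307674368000 = 15471286560.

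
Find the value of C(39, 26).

C(39,26) = C(39,13) by symmetry.
C(39,13) = (39·38·37·36·35·34·33·32·31·30·29·28·27) / 13! = 50578512186237235200 / 6227020800 = 8122425444.

8122425444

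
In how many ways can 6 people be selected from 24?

This is C(24,6) = 134596.

134596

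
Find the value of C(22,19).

1540

C(22,19) = C(22,3) by symmetry.
C(22,3) = (22·21·20) / 3! = 9240 / 6 = 1540.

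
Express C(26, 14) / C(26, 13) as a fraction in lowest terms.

13/14

C(n,k+1)/C(n,k) = (n−k)/(k+1) = (26−13)/(13+1) = 13/14.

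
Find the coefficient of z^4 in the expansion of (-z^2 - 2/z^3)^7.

General term: C(7,j)·(-z^2)^j·(-2/z^3)^(7-j), with z-exponent 2j − 3(7−j) = 5j − 21.
Set 5j − 21 = 4: j = 5.
C(7,5) = 21; (-1)^5 = -1; (-2)^2 = 4.
Coefficient = 21 · (-1) · 4 = -84.

-84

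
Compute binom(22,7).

C(22,7) = (22·21·20·19·18·17·16) / 7! = 859541760 / 5040 = 170544.

170544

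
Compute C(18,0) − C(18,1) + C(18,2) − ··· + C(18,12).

6188

The partial alternating sum Σ_{k=0}^{12} (−1)^k C(18,k) = (−1)^12 C(17,12) = 6188.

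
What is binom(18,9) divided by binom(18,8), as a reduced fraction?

10/9

C(n,k+1)/C(n,k) = (n−k)/(k+1) = (18−8)/(8+1) = 10/9.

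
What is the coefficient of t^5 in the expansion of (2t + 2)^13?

The general term is C(13,j)·(2t)^j·(2)^(13-j); the t^5 term has j = 5.
C(13,5) = 1287.
Coefficient = C(13,5) · 2^5 · 2^8 = 1287 · 32 · 256 = 10543104.

10543104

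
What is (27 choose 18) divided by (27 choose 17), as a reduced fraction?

C(n,k+1)/C(n,k) = (n−k)/(k+1) = (27−17)/(17+1) = 10/18 = 5/9.

5/9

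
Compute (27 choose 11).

C(27,11) = (27·26·25·24·23·22·21·20·19·18·17) / 11! = 520431047136000 / 39916800 = 13037895.

13037895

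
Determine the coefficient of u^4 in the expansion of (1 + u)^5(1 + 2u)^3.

Coefficient of u^4 = Σ_{j} C(5,j)·1^j·C(3,4-j)·2^(4-j) for j from 1 to 4.
= 40 + 120 + 60 + 5 = 225.

225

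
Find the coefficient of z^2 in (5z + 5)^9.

70312500

The general term is C(9,j)·(5z)^j·(5)^(9-j); the z^2 term has j = 2.
C(9,2) = 36.
Coefficient = C(9,2) · 5^2 · 5^7 = 36 · 25 · 78125 = 70312500.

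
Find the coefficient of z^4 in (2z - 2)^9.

-64512

The general term is C(9,j)·(2z)^j·(-2)^(9-j); the z^4 term has j = 4.
C(9,4) = 126.
Coefficient = C(9,4) · 2^4 · (-2)^5 = 126 · 16 · (-32) = -64512.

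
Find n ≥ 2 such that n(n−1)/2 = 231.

n(n−1)/2 = 231 ⇒ n(n−1) = 462. Since 22·21 = 462, n = 22.

22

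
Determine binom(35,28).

C(35,28) = C(35,7) by symmetry.
C(35,7) = (35·34·33·32·31·30·29) / 7! = 33891580800 / 5040 = 6724520.

6724520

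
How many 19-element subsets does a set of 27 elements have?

2220075

C(27,19) = C(27,8) by symmetry.
C(27,8) = (27·26·25·24·23·22·21·20) / 8! = 89513424000 / 40320 = 2220075.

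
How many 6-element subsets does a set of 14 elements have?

3003

C(14,6) = (14·13·12·11·10·9) / 6! = 2162160 / 720 = 3003.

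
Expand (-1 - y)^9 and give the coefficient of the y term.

The general term is C(9,j)·(-1)^j·(-y)^(9-j); the y^1 term has j = 8.
C(9,8) = 9.
Coefficient = C(9,8) · (-1)^1 = 9 · (-1) = -9.

-9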